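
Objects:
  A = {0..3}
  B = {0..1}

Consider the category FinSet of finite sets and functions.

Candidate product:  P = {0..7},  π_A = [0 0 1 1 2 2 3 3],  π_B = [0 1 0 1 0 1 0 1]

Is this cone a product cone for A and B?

Answer: VALID PRODUCT

Derivation:
|A|·|B| = 4·2 = 8;  |P| = 8
Check the pairing map k ↦ (π_A(k), π_B(k)):
  0 -> (0,0)
  1 -> (0,1)
  2 -> (1,0)
  3 -> (1,1)
  4 -> (2,0)
  5 -> (2,1)
  6 -> (3,0)
  7 -> (3,1)
distinct pairs in image: 8 / 8 needed
  → bijection onto A×B; projections well-typed.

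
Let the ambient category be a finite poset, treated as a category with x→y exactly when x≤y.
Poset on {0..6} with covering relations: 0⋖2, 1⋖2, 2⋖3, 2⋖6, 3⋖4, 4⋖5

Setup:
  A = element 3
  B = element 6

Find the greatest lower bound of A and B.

{x : x≤A ∧ x≤B} = {0,1,2}  (A=3, B=6)
  0 ≤ 2
  1 ≤ 2
  2 ≤ 2
glb = 2

Answer: A∧B = 2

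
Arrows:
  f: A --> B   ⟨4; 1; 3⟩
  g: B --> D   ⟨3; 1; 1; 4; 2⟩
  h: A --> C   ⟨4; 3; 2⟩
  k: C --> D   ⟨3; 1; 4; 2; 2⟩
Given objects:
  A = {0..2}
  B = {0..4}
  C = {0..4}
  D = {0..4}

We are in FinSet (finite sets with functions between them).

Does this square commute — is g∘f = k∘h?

Answer: DOES NOT COMMUTE

Trace:
1) trace f;g:
  0 f-->4 g-->2
  1 f-->1 g-->1
  2 f-->3 g-->4
  result₁ = ⟨2; 1; 4⟩
2) trace h;k:
  0 h-->4 k-->2
  1 h-->3 k-->2
  2 h-->2 k-->4
  result₂ = ⟨2; 2; 4⟩
Equal? distinct morphisms ✗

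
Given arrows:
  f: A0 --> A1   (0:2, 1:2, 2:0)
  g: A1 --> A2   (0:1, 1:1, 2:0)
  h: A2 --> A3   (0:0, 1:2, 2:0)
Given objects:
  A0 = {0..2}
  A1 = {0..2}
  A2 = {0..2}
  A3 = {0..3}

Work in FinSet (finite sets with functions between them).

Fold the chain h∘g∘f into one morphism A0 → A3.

  0 f-->2 g-->0 h-->0
  1 f-->2 g-->0 h-->0
  2 f-->0 g-->1 h-->2
composite: (0:0, 1:0, 2:2)

Answer: (0:0, 1:0, 2:2)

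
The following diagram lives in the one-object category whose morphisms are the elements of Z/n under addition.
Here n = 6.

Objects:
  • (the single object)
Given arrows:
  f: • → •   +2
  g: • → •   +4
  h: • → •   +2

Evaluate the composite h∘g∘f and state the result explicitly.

  0 +2≡2 +4≡0 +2≡2  (mod 6)
result: +2

Answer: +2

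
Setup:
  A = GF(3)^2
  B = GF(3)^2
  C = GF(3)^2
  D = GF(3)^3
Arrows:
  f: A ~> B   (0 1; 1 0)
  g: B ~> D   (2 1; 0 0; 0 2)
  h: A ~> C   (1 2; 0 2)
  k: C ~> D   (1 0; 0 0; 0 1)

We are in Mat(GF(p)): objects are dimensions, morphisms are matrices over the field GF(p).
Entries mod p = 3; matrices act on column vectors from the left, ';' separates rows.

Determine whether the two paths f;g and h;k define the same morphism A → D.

Along f;g (path 1):
  e0=⟨1,0⟩ f~>⟨0,1⟩ g~>⟨1,0,2⟩
  e1=⟨0,1⟩ f~>⟨1,0⟩ g~>⟨2,0,0⟩
  composite₁ = (1 2; 0 0; 2 0)
Along h;k (path 2):
  e0=⟨1,0⟩ h~>⟨1,0⟩ k~>⟨1,0,0⟩
  e1=⟨0,1⟩ h~>⟨2,2⟩ k~>⟨2,0,2⟩
  composite₂ = (1 2; 0 0; 0 2)
Equal? differ; not commutative

Answer: DOES NOT COMMUTE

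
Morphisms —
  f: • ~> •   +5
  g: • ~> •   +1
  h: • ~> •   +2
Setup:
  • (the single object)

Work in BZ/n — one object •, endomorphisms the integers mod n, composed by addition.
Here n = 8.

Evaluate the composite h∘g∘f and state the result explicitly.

  0 +5≡5 +1≡6 +2≡0  (mod 8)
⟦path⟧: +0

Answer: +0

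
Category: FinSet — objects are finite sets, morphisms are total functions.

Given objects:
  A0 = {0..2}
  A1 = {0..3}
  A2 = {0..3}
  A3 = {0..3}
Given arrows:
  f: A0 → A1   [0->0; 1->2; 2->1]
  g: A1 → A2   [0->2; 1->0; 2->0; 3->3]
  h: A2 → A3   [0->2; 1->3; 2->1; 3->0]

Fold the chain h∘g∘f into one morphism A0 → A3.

Answer: [0->1; 1->2; 2->2]

Work:
  0 f→0 g→2 h→1
  1 f→2 g→0 h→2
  2 f→1 g→0 h→2
composite: [0->1; 1->2; 2->2]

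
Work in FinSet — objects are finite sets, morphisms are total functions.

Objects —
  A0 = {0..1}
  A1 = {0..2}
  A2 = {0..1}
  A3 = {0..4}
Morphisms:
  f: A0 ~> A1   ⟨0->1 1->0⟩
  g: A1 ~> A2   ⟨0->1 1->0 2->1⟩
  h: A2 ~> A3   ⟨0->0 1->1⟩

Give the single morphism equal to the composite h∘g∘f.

Answer: ⟨0->0 1->1⟩

Trace:
  0 f~>1 g~>0 h~>0
  1 f~>0 g~>1 h~>1
result: ⟨0->0 1->1⟩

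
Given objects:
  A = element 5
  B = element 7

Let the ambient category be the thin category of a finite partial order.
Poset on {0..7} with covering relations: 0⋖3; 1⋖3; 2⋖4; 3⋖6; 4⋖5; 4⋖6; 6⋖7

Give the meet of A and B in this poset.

{x : x⊑A ∧ x⊑B} = {2,4}  (A=5, B=7)
  2 ⊑ 4
  4 ⊑ 4
glb = 4

Answer: A∧B = 4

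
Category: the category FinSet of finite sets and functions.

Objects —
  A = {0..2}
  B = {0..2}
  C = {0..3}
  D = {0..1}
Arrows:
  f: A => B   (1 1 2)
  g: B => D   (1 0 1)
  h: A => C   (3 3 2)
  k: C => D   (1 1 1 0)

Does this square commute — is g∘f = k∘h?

Path 1 = f;g:
  0 f=>1 g=>0
  1 f=>1 g=>0
  2 f=>2 g=>1
  result₁ = (0 0 1)
Path 2 = h;k:
  0 h=>3 k=>0
  1 h=>3 k=>0
  2 h=>2 k=>1
  result₂ = (0 0 1)
Equal? same morphism ✓

Answer: COMMUTES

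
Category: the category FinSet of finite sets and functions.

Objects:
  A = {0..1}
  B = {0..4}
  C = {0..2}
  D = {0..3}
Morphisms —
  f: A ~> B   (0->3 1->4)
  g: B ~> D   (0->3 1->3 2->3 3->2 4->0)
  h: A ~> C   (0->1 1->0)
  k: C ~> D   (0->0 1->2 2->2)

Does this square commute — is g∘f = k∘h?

Answer: COMMUTES

Derivation:
Path 1 = f;g:
  0 f~>3 g~>2
  1 f~>4 g~>0
  composite₁ = (0->2 1->0)
Path 2 = h;k:
  0 h~>1 k~>2
  1 h~>0 k~>0
  composite₂ = (0->2 1->0)
Equal? same morphism ✓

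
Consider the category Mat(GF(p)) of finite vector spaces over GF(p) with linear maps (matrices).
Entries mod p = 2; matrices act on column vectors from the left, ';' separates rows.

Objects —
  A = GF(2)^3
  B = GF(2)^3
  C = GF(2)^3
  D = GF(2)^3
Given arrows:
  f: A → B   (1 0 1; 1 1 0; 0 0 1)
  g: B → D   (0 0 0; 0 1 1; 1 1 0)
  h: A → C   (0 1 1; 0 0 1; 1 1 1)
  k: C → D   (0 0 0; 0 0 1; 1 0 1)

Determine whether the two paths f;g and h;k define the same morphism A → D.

Answer: DOES NOT COMMUTE

Trace:
Path 1 = f;g:
  e0=⟨1,0,0⟩ f→⟨1,1,0⟩ g→⟨0,1,0⟩
  e1=⟨0,1,0⟩ f→⟨0,1,0⟩ g→⟨0,1,1⟩
  e2=⟨0,0,1⟩ f→⟨1,0,1⟩ g→⟨0,1,1⟩
  composite₁ = (0 0 0; 1 1 1; 0 1 1)
Path 2 = h;k:
  e0=⟨1,0,0⟩ h→⟨0,0,1⟩ k→⟨0,1,1⟩
  e1=⟨0,1,0⟩ h→⟨1,0,1⟩ k→⟨0,1,0⟩
  e2=⟨0,0,1⟩ h→⟨1,1,1⟩ k→⟨0,1,0⟩
  composite₂ = (0 0 0; 1 1 1; 1 0 0)
Equal? NO — does not commute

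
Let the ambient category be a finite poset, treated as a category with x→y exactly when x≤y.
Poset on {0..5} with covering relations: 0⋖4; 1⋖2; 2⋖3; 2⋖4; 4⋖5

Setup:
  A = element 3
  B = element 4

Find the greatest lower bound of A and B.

Answer: A∧B = 2

Derivation:
Lower bounds of A=3 and B=4: {1,2}
  1 ⊑ 2
  2 ⊑ 2
glb = 2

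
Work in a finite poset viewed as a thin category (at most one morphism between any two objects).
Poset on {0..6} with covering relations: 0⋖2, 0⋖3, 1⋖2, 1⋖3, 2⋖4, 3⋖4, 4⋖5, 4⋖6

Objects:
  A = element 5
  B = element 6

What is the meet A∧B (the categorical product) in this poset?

Common predecessors of 5,6: {0,1,2,3,4}
  0 ⊑ 4
  1 ⊑ 4
  2 ⊑ 4
  3 ⊑ 4
  4 ⊑ 4
glb = 4

Answer: A∧B = 4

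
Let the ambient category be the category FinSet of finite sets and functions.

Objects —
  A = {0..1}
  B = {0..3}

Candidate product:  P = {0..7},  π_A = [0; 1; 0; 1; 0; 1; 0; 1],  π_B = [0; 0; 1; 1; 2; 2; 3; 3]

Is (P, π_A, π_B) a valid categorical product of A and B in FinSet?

|A|·|B| = 2·4 = 8;  |P| = 8
Check the pairing map k ↦ (π_A(k), π_B(k)):
  0 -> (0,0)
  1 -> (1,0)
  2 -> (0,1)
  3 -> (1,1)
  4 -> (0,2)
  5 -> (1,2)
  6 -> (0,3)
  7 -> (1,3)
distinct pairs in image: 8 / 8 needed
  → bijection onto A×B; projections well-typed.

Answer: VALID PRODUCT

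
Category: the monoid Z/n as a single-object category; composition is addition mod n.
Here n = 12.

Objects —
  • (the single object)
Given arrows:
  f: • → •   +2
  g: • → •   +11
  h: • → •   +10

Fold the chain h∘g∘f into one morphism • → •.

  0 +2≡2 +11≡1 +10≡11  (mod 12)
result: +11

Answer: +11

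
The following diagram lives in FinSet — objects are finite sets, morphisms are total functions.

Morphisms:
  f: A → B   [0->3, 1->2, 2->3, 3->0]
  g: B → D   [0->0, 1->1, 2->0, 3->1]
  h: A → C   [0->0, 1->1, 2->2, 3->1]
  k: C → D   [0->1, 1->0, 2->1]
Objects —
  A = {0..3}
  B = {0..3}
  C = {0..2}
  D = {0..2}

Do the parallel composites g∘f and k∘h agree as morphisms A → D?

Answer: COMMUTES

Work:
Along f;g (path 1):
  0 f→3 g→1
  1 f→2 g→0
  2 f→3 g→1
  3 f→0 g→0
  composite₁ = [0->1, 1->0, 2->1, 3->0]
Along h;k (path 2):
  0 h→0 k→1
  1 h→1 k→0
  2 h→2 k→1
  3 h→1 k→0
  composite₂ = [0->1, 1->0, 2->1, 3->0]
Equal? equal; square commutes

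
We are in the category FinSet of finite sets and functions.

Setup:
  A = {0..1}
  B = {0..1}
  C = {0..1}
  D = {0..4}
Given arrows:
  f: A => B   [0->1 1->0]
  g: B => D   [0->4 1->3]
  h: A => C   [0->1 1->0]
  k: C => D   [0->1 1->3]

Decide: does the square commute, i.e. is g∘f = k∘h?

Along f;g (path 1):
  0 f=>1 g=>3
  1 f=>0 g=>4
  composite₁ = [0->3 1->4]
Along h;k (path 2):
  0 h=>1 k=>3
  1 h=>0 k=>1
  composite₂ = [0->3 1->1]
Equal? differ; not commutative

Answer: DOES NOT COMMUTE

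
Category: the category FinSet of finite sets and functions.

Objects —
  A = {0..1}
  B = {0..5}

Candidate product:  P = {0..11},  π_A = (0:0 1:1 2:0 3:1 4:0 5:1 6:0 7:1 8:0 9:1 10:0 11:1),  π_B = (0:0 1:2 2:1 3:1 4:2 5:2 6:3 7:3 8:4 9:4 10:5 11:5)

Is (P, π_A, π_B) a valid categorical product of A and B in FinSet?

Answer: NOT A VALID PRODUCT — duplicate pair at indices 5,1

Work:
|A|·|B| = 2·6 = 12;  |P| = 12
Check the pairing map k ↦ (π_A(k), π_B(k)):
  0 : (0,0)
  1 : (1,2)
  2 : (0,1)
  3 : (1,1)
  4 : (0,2)
  5 : (1,2)  ✗ repeats pair of k=1
  6 : (0,3)
  7 : (1,3)
  8 : (0,4)
  9 : (1,4)
  10 : (0,5)
  11 : (1,5)
distinct pairs in image: 11 / 12 needed
  → (1,2) hit at k=1 and k=5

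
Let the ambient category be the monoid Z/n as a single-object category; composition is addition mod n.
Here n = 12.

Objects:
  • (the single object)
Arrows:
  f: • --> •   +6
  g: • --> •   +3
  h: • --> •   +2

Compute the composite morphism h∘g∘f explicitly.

Answer: +11

Work:
  0 +6≡6 +3≡9 +2≡11  (mod 12)
result: +11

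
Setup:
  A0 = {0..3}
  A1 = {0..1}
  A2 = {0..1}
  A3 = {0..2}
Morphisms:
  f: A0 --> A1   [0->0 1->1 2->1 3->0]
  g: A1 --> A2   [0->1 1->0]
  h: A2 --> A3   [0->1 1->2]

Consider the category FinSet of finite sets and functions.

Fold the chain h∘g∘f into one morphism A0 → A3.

  0 f-->0 g-->1 h-->2
  1 f-->1 g-->0 h-->1
  2 f-->1 g-->0 h-->1
  3 f-->0 g-->1 h-->2
composite: [0->2 1->1 2->1 3->2]

Answer: [0->2 1->1 2->1 3->2]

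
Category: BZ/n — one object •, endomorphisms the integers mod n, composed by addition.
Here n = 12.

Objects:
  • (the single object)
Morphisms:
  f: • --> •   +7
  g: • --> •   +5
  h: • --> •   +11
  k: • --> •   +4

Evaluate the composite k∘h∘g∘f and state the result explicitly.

  0 +7≡7 +5≡0 +11≡11 +4≡3  (mod 12)
⟦path⟧: +3

Answer: +3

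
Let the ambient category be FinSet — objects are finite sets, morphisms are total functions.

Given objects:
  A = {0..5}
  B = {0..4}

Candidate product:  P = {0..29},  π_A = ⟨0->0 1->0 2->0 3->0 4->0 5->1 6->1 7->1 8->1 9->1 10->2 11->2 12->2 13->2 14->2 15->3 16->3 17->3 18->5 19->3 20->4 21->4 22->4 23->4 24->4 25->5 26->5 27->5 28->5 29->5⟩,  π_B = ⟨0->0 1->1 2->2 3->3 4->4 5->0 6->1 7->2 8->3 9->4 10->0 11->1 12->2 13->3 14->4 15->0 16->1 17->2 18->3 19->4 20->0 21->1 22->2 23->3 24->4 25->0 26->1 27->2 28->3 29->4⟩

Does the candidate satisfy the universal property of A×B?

|A|·|B| = 6·5 = 30;  |P| = 30
Check the pairing map k ↦ (π_A(k), π_B(k)):
  0 -> (0,0)
  1 -> (0,1)
  2 -> (0,2)
  3 -> (0,3)
  4 -> (0,4)
  5 -> (1,0)
  6 -> (1,1)
  7 -> (1,2)
  8 -> (1,3)
  9 -> (1,4)
  10 -> (2,0)
  11 -> (2,1)
  12 -> (2,2)
  13 -> (2,3)
  14 -> (2,4)
  15 -> (3,0)
  16 -> (3,1)
  17 -> (3,2)
  18 -> (5,3)
  19 -> (3,4)
  20 -> (4,0)
  21 -> (4,1)
  22 -> (4,2)
  23 -> (4,3)
  24 -> (4,4)
  25 -> (5,0)
  26 -> (5,1)
  27 -> (5,2)
  28 -> (5,3)  ✗ repeats pair of k=18
  29 -> (5,4)
distinct pairs in image: 29 / 30 needed
  → (5,3) hit at k=18 and k=28

Answer: NOT A VALID PRODUCT — duplicate pair at indices 28,18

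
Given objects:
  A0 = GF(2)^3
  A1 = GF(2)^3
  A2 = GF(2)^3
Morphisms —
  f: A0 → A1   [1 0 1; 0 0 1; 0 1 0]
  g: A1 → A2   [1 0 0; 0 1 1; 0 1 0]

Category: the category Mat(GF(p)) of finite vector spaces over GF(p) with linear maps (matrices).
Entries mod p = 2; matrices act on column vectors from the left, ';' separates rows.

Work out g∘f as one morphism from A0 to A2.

  e0=⟨1,0,0⟩ f→⟨1,0,0⟩ g→⟨1,0,0⟩
  e1=⟨0,1,0⟩ f→⟨0,0,1⟩ g→⟨0,1,0⟩
  e2=⟨0,0,1⟩ f→⟨1,1,0⟩ g→⟨1,1,1⟩
⟦path⟧: [1 0 1; 0 1 1; 0 0 1]

Answer: [1 0 1; 0 1 1; 0 0 1]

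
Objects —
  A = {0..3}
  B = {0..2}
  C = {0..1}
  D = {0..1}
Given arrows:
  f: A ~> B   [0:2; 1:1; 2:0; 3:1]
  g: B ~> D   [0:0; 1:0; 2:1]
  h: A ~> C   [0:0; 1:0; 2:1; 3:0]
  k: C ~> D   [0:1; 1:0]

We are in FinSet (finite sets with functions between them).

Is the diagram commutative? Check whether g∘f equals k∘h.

Answer: DOES NOT COMMUTE

Work:
Path 1 = f;g:
  0 f~>2 g~>1
  1 f~>1 g~>0
  2 f~>0 g~>0
  3 f~>1 g~>0
  result₁ = [0:1; 1:0; 2:0; 3:0]
Path 2 = h;k:
  0 h~>0 k~>1
  1 h~>0 k~>1
  2 h~>1 k~>0
  3 h~>0 k~>1
  result₂ = [0:1; 1:1; 2:0; 3:1]
Equal? distinct morphisms ✗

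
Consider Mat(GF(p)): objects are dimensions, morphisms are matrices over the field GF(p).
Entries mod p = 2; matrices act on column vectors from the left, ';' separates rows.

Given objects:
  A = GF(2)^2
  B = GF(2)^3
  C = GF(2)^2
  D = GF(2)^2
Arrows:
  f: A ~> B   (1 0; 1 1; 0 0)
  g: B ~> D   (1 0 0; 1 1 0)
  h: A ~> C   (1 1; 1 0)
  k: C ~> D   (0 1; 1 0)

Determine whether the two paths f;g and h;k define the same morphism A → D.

Path 1 = f;g:
  e0=⟨1,0⟩ f~>⟨1,1,0⟩ g~>⟨1,0⟩
  e1=⟨0,1⟩ f~>⟨0,1,0⟩ g~>⟨0,1⟩
  composite₁ = (1 0; 0 1)
Path 2 = h;k:
  e0=⟨1,0⟩ h~>⟨1,1⟩ k~>⟨1,1⟩
  e1=⟨0,1⟩ h~>⟨1,0⟩ k~>⟨0,1⟩
  composite₂ = (1 0; 1 1)
Equal? NO — does not commute

Answer: DOES NOT COMMUTE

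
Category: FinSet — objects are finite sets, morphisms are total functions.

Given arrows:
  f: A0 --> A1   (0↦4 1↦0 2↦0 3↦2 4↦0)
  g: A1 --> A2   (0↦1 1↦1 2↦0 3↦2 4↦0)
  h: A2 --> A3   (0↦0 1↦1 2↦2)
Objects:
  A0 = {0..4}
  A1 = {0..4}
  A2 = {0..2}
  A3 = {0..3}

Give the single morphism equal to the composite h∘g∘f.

Answer: (0↦0 1↦1 2↦1 3↦0 4↦1)

Work:
  0 f-->4 g-->0 h-->0
  1 f-->0 g-->1 h-->1
  2 f-->0 g-->1 h-->1
  3 f-->2 g-->0 h-->0
  4 f-->0 g-->1 h-->1
result: (0↦0 1↦1 2↦1 3↦0 4↦1)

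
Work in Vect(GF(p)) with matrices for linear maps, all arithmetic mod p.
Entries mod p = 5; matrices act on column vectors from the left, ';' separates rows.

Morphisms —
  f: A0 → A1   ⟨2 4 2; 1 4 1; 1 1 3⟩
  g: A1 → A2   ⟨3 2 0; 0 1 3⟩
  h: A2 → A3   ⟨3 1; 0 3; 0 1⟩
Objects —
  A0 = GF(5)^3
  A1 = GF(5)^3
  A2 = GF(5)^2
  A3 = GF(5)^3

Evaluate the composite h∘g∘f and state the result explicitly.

Answer: ⟨3 2 4; 2 1 0; 4 2 0⟩

Work:
  e0=(1,0,0) f→(2,1,1) g→(3,4) h→(3,2,4)
  e1=(0,1,0) f→(4,4,1) g→(0,2) h→(2,1,2)
  e2=(0,0,1) f→(2,1,3) g→(3,0) h→(4,0,0)
result: ⟨3 2 4; 2 1 0; 4 2 0⟩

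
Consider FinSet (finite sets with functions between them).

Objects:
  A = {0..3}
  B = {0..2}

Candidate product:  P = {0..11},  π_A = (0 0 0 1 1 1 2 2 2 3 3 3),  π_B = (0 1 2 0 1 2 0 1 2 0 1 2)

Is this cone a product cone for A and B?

|A|·|B| = 4·3 = 12;  |P| = 12
Check the pairing map k ↦ (π_A(k), π_B(k)):
  0 -> (0,0)
  1 -> (0,1)
  2 -> (0,2)
  3 -> (1,0)
  4 -> (1,1)
  5 -> (1,2)
  6 -> (2,0)
  7 -> (2,1)
  8 -> (2,2)
  9 -> (3,0)
  10 -> (3,1)
  11 -> (3,2)
distinct pairs in image: 12 / 12 needed
  → bijection onto A×B; projections well-typed.

Answer: VALID PRODUCT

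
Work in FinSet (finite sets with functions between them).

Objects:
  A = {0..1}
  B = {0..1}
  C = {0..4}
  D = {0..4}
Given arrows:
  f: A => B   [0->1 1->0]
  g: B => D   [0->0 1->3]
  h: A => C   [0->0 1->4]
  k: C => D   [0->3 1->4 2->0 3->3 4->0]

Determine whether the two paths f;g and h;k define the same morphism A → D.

1) trace f;g:
  0 f=>1 g=>3
  1 f=>0 g=>0
  composite₁ = [0->3 1->0]
2) trace h;k:
  0 h=>0 k=>3
  1 h=>4 k=>0
  composite₂ = [0->3 1->0]
Equal? same morphism ✓

Answer: COMMUTES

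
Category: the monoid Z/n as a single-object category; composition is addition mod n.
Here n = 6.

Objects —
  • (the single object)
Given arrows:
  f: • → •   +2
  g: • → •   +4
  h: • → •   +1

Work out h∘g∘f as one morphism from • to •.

  0 +2≡2 +4≡0 +1≡1  (mod 6)
⟦path⟧: +1

Answer: +1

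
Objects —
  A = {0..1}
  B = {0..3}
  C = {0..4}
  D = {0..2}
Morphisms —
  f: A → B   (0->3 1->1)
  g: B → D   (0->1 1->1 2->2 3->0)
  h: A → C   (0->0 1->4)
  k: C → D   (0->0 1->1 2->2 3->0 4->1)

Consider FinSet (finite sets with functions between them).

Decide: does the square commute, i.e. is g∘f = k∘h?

Path 1 = f;g:
  0 f→3 g→0
  1 f→1 g→1
  composite₁ = (0->0 1->1)
Path 2 = h;k:
  0 h→0 k→0
  1 h→4 k→1
  composite₂ = (0->0 1->1)
Equal? YES — commutes

Answer: COMMUTES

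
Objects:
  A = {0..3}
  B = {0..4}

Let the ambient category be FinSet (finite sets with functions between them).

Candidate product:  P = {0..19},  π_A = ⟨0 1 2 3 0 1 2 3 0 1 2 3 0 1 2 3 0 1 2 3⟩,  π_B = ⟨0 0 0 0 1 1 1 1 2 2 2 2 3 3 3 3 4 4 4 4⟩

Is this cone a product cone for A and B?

|A|·|B| = 4·5 = 20;  |P| = 20
Check the pairing map k ↦ (π_A(k), π_B(k)):
  0 -> (0,0)
  1 -> (1,0)
  2 -> (2,0)
  3 -> (3,0)
  4 -> (0,1)
  5 -> (1,1)
  6 -> (2,1)
  7 -> (3,1)
  8 -> (0,2)
  9 -> (1,2)
  10 -> (2,2)
  11 -> (3,2)
  12 -> (0,3)
  13 -> (1,3)
  14 -> (2,3)
  15 -> (3,3)
  16 -> (0,4)
  17 -> (1,4)
  18 -> (2,4)
  19 -> (3,4)
distinct pairs in image: 20 / 20 needed
  → bijection onto A×B; projections well-typed.

Answer: VALID PRODUCT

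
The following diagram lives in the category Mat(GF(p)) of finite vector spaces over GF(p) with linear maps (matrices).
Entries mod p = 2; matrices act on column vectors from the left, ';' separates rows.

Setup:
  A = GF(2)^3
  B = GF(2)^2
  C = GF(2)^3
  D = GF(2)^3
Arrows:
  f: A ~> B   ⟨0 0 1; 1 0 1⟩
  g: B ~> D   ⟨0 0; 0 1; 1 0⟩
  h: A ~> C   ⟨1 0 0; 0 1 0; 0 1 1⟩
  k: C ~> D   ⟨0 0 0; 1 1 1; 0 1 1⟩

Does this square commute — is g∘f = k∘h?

1) trace f;g:
  e0=[1,0,0] f~>[0,1] g~>[0,1,0]
  e1=[0,1,0] f~>[0,0] g~>[0,0,0]
  e2=[0,0,1] f~>[1,1] g~>[0,1,1]
  result₁ = ⟨0 0 0; 1 0 1; 0 0 1⟩
2) trace h;k:
  e0=[1,0,0] h~>[1,0,0] k~>[0,1,0]
  e1=[0,1,0] h~>[0,1,1] k~>[0,0,0]
  e2=[0,0,1] h~>[0,0,1] k~>[0,1,1]
  result₂ = ⟨0 0 0; 1 0 1; 0 0 1⟩
Equal? YES — commutes

Answer: COMMUTES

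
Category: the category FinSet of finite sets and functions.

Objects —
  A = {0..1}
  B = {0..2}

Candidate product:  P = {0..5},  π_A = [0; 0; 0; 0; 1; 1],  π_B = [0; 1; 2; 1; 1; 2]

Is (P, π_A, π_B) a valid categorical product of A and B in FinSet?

|A|·|B| = 2·3 = 6;  |P| = 6
Check the pairing map k ↦ (π_A(k), π_B(k)):
  0 -> (0,0)
  1 -> (0,1)
  2 -> (0,2)
  3 -> (0,1)  ✗ repeats pair of k=1
  4 -> (1,1)
  5 -> (1,2)
distinct pairs in image: 5 / 6 needed
  → (0,1) hit at k=1 and k=3

Answer: NOT A VALID PRODUCT — duplicate pair at indices 1,3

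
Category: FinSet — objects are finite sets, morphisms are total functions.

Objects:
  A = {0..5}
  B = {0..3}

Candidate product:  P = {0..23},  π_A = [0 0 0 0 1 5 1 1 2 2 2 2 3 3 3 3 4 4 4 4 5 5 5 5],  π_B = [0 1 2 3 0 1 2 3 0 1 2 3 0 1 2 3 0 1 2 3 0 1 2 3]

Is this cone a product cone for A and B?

Answer: NOT A VALID PRODUCT — duplicate pair at indices 21,5

Derivation:
|A|·|B| = 6·4 = 24;  |P| = 24
Check the pairing map k ↦ (π_A(k), π_B(k)):
  0 : (0,0)
  1 : (0,1)
  2 : (0,2)
  3 : (0,3)
  4 : (1,0)
  5 : (5,1)
  6 : (1,2)
  7 : (1,3)
  8 : (2,0)
  9 : (2,1)
  10 : (2,2)
  11 : (2,3)
  12 : (3,0)
  13 : (3,1)
  14 : (3,2)
  15 : (3,3)
  16 : (4,0)
  17 : (4,1)
  18 : (4,2)
  19 : (4,3)
  20 : (5,0)
  21 : (5,1)  ✗ repeats pair of k=5
  22 : (5,2)
  23 : (5,3)
distinct pairs in image: 23 / 24 needed
  → (5,1) hit at k=5 and k=21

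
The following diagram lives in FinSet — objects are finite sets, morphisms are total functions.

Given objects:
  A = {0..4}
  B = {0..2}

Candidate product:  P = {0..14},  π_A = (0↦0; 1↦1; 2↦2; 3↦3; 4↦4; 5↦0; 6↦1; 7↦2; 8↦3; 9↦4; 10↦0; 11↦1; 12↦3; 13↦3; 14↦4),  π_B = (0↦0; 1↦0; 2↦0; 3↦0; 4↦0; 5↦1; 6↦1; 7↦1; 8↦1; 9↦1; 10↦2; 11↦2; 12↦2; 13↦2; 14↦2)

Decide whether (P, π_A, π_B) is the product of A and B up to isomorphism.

|A|·|B| = 5·3 = 15;  |P| = 15
Check the pairing map k ↦ (π_A(k), π_B(k)):
  0 ↦ (0,0)
  1 ↦ (1,0)
  2 ↦ (2,0)
  3 ↦ (3,0)
  4 ↦ (4,0)
  5 ↦ (0,1)
  6 ↦ (1,1)
  7 ↦ (2,1)
  8 ↦ (3,1)
  9 ↦ (4,1)
  10 ↦ (0,2)
  11 ↦ (1,2)
  12 ↦ (3,2)
  13 ↦ (3,2)  ✗ repeats pair of k=12
  14 ↦ (4,2)
distinct pairs in image: 14 / 15 needed
  → (3,2) hit at k=12 and k=13

Answer: NOT A VALID PRODUCT — duplicate pair at indices 13,12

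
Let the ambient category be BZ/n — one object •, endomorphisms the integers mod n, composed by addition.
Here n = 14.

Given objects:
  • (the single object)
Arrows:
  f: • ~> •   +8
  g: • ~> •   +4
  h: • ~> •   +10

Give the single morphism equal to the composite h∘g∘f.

  0 +8≡8 +4≡12 +10≡8  (mod 14)
⟦path⟧: +8

Answer: +8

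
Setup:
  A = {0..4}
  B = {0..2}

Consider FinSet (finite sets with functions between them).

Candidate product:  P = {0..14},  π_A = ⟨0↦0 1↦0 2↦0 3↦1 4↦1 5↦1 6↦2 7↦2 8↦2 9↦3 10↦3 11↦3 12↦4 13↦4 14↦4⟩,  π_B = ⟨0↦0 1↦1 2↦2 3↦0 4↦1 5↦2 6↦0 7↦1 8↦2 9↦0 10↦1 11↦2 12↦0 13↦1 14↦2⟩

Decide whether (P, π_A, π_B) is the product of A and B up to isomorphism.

Answer: VALID PRODUCT

Work:
|A|·|B| = 5·3 = 15;  |P| = 15
Check the pairing map k ↦ (π_A(k), π_B(k)):
  0 ↦ (0,0)
  1 ↦ (0,1)
  2 ↦ (0,2)
  3 ↦ (1,0)
  4 ↦ (1,1)
  5 ↦ (1,2)
  6 ↦ (2,0)
  7 ↦ (2,1)
  8 ↦ (2,2)
  9 ↦ (3,0)
  10 ↦ (3,1)
  11 ↦ (3,2)
  12 ↦ (4,0)
  13 ↦ (4,1)
  14 ↦ (4,2)
distinct pairs in image: 15 / 15 needed
  → bijection onto A×B; projections well-typed.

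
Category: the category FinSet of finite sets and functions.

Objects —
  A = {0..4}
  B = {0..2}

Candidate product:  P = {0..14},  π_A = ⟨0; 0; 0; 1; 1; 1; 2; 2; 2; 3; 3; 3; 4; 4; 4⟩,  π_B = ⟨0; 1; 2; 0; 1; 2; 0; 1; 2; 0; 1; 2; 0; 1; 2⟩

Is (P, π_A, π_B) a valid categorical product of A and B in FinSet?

|A|·|B| = 5·3 = 15;  |P| = 15
Check the pairing map k ↦ (π_A(k), π_B(k)):
  0 : (0,0)
  1 : (0,1)
  2 : (0,2)
  3 : (1,0)
  4 : (1,1)
  5 : (1,2)
  6 : (2,0)
  7 : (2,1)
  8 : (2,2)
  9 : (3,0)
  10 : (3,1)
  11 : (3,2)
  12 : (4,0)
  13 : (4,1)
  14 : (4,2)
distinct pairs in image: 15 / 15 needed
  → bijection onto A×B; projections well-typed.

Answer: VALID PRODUCT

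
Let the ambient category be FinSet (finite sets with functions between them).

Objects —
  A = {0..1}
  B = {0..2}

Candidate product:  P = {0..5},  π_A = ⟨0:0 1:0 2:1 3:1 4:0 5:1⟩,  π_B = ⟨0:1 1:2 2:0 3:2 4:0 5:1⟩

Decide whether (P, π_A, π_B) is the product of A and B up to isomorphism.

Answer: VALID PRODUCT

Derivation:
|A|·|B| = 2·3 = 6;  |P| = 6
Check the pairing map k ↦ (π_A(k), π_B(k)):
  0 : (0,1)
  1 : (0,2)
  2 : (1,0)
  3 : (1,2)
  4 : (0,0)
  5 : (1,1)
distinct pairs in image: 6 / 6 needed
  → bijection onto A×B; projections well-typed.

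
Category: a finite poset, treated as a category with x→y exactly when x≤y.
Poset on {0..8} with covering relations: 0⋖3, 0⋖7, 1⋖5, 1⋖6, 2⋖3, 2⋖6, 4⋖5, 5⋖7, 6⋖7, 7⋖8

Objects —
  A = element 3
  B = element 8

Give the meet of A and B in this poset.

Lower bounds of A=3 and B=8: {0,2}
  maximal lower bounds 0 and 2 are incomparable: neither 0⊑2 nor 2⊑0
→ no greatest lower bound exists

Answer: NO MEET EXISTS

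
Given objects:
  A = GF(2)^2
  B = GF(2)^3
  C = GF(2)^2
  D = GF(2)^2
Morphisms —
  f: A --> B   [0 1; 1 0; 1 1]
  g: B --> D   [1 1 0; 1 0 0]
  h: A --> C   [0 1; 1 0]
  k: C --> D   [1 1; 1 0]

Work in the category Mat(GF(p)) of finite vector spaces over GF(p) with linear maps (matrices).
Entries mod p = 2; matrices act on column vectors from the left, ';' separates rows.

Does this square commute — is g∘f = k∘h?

Path 1 = f;g:
  e0=[1,0] f-->[0,1,1] g-->[1,0]
  e1=[0,1] f-->[1,0,1] g-->[1,1]
  composite₁ = [1 1; 0 1]
Path 2 = h;k:
  e0=[1,0] h-->[0,1] k-->[1,0]
  e1=[0,1] h-->[1,0] k-->[1,1]
  composite₂ = [1 1; 0 1]
Equal? equal; square commutes

Answer: COMMUTES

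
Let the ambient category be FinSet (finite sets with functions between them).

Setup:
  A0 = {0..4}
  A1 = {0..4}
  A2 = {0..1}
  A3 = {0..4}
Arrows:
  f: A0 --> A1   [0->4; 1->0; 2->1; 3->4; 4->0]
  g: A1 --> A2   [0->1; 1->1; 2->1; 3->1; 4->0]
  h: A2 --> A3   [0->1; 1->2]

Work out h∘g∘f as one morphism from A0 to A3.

  0 f-->4 g-->0 h-->1
  1 f-->0 g-->1 h-->2
  2 f-->1 g-->1 h-->2
  3 f-->4 g-->0 h-->1
  4 f-->0 g-->1 h-->2
result: [0->1; 1->2; 2->2; 3->1; 4->2]

Answer: [0->1; 1->2; 2->2; 3->1; 4->2]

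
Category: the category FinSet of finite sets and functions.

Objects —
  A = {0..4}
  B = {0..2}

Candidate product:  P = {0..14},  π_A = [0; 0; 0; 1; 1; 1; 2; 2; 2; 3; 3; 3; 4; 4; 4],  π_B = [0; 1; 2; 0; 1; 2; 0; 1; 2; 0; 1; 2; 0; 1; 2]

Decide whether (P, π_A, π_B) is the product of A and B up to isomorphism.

|A|·|B| = 5·3 = 15;  |P| = 15
Check the pairing map k ↦ (π_A(k), π_B(k)):
  0 : (0,0)
  1 : (0,1)
  2 : (0,2)
  3 : (1,0)
  4 : (1,1)
  5 : (1,2)
  6 : (2,0)
  7 : (2,1)
  8 : (2,2)
  9 : (3,0)
  10 : (3,1)
  11 : (3,2)
  12 : (4,0)
  13 : (4,1)
  14 : (4,2)
distinct pairs in image: 15 / 15 needed
  → bijection onto A×B; projections well-typed.

Answer: VALID PRODUCT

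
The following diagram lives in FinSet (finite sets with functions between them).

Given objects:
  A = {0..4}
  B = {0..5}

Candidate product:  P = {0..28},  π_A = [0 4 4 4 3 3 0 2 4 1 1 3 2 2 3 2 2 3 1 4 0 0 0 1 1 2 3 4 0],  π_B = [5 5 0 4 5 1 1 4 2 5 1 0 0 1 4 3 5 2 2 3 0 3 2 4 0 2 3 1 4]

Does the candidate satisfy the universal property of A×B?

Answer: NOT A VALID PRODUCT — |P|=29 ≠ |A|·|B|=30

Work:
|A|·|B| = 5·6 = 30;  |P| = 29
  → cardinalities differ; no bijection possible.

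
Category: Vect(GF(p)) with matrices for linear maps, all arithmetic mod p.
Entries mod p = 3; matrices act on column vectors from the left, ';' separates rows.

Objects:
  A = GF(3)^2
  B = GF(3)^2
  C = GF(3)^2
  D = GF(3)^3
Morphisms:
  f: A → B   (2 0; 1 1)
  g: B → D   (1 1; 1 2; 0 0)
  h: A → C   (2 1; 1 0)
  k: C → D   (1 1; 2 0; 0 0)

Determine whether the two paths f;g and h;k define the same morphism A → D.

Answer: COMMUTES

Work:
Along f;g (path 1):
  e0=⟨1,0⟩ f→⟨2,1⟩ g→⟨0,1,0⟩
  e1=⟨0,1⟩ f→⟨0,1⟩ g→⟨1,2,0⟩
  ⟦path⟧₁ = (0 1; 1 2; 0 0)
Along h;k (path 2):
  e0=⟨1,0⟩ h→⟨2,1⟩ k→⟨0,1,0⟩
  e1=⟨0,1⟩ h→⟨1,0⟩ k→⟨1,2,0⟩
  ⟦path⟧₂ = (0 1; 1 2; 0 0)
Equal? YES — commutes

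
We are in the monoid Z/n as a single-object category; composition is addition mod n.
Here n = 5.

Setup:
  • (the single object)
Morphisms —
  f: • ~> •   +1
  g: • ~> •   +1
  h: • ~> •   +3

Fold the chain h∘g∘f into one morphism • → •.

Answer: +0

Derivation:
  0 +1≡1 +1≡2 +3≡0  (mod 5)
⟦path⟧: +0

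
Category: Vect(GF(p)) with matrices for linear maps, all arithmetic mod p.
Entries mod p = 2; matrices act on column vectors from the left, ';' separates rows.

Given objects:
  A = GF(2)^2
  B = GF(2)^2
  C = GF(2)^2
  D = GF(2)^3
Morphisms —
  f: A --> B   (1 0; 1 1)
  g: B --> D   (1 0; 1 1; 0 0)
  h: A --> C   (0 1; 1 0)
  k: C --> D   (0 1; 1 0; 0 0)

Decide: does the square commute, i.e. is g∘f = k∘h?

1) trace f;g:
  e0=(1,0) f-->(1,1) g-->(1,0,0)
  e1=(0,1) f-->(0,1) g-->(0,1,0)
  composite₁ = (1 0; 0 1; 0 0)
2) trace h;k:
  e0=(1,0) h-->(0,1) k-->(1,0,0)
  e1=(0,1) h-->(1,0) k-->(0,1,0)
  composite₂ = (1 0; 0 1; 0 0)
Equal? equal; square commutes

Answer: COMMUTES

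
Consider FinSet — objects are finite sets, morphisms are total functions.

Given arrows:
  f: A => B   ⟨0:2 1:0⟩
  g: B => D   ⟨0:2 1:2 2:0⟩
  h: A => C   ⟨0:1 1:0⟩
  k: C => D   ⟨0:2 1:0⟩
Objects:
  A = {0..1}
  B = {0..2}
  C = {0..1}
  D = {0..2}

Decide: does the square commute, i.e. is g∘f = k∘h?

Answer: COMMUTES

Derivation:
Path 1 = f;g:
  0 f=>2 g=>0
  1 f=>0 g=>2
  composite₁ = ⟨0:0 1:2⟩
Path 2 = h;k:
  0 h=>1 k=>0
  1 h=>0 k=>2
  composite₂ = ⟨0:0 1:2⟩
Equal? same morphism ✓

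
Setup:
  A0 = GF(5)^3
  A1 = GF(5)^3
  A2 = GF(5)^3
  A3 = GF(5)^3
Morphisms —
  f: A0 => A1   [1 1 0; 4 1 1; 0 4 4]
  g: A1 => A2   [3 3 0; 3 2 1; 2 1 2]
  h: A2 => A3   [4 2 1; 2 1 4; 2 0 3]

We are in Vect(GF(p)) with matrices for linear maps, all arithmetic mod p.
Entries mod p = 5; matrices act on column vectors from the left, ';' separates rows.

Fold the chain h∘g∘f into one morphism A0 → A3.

  e0=(1,0,0) f=>(1,4,0) g=>(0,1,1) h=>(3,0,3)
  e1=(0,1,0) f=>(1,1,4) g=>(1,4,1) h=>(3,0,0)
  e2=(0,0,1) f=>(0,1,4) g=>(3,1,4) h=>(3,3,3)
⟦path⟧: [3 3 3; 0 0 3; 3 0 3]

Answer: [3 3 3; 0 0 3; 3 0 3]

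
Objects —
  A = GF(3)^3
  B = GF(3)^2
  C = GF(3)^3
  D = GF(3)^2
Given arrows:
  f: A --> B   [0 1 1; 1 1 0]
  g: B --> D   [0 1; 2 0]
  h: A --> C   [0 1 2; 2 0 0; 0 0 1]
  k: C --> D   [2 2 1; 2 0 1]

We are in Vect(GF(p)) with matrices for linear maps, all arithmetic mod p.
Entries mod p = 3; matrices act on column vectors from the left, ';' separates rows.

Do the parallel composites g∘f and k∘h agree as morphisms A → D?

Answer: DOES NOT COMMUTE

Derivation:
Along f;g (path 1):
  e0=(1,0,0) f-->(0,1) g-->(1,0)
  e1=(0,1,0) f-->(1,1) g-->(1,2)
  e2=(0,0,1) f-->(1,0) g-->(0,2)
  result₁ = [1 1 0; 0 2 2]
Along h;k (path 2):
  e0=(1,0,0) h-->(0,2,0) k-->(1,0)
  e1=(0,1,0) h-->(1,0,0) k-->(2,2)
  e2=(0,0,1) h-->(2,0,1) k-->(2,2)
  result₂ = [1 2 2; 0 2 2]
Equal? differ; not commutative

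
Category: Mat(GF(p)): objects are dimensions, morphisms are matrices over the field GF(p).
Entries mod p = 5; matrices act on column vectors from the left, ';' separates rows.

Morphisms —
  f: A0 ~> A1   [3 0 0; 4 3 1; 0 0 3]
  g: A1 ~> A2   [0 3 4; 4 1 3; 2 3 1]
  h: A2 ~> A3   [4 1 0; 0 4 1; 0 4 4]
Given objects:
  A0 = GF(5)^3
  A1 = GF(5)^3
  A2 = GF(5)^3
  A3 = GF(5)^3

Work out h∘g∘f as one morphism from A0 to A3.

  e0=[1,0,0] f~>[3,4,0] g~>[2,1,3] h~>[4,2,1]
  e1=[0,1,0] f~>[0,3,0] g~>[4,3,4] h~>[4,1,3]
  e2=[0,0,1] f~>[0,1,3] g~>[0,0,1] h~>[0,1,4]
result: [4 4 0; 2 1 1; 1 3 4]

Answer: [4 4 0; 2 1 1; 1 3 4]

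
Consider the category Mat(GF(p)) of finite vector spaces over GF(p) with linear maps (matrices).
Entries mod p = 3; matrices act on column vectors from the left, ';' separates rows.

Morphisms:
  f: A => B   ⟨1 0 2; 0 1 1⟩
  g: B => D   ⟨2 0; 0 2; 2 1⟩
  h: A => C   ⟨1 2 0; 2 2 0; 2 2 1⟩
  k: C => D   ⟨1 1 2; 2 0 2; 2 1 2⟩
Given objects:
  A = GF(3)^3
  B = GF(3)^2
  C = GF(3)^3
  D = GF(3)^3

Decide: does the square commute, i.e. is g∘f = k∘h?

1) trace f;g:
  e0=⟨1,0,0⟩ f=>⟨1,0⟩ g=>⟨2,0,2⟩
  e1=⟨0,1,0⟩ f=>⟨0,1⟩ g=>⟨0,2,1⟩
  e2=⟨0,0,1⟩ f=>⟨2,1⟩ g=>⟨1,2,2⟩
  ⟦path⟧₁ = ⟨2 0 1; 0 2 2; 2 1 2⟩
2) trace h;k:
  e0=⟨1,0,0⟩ h=>⟨1,2,2⟩ k=>⟨1,0,2⟩
  e1=⟨0,1,0⟩ h=>⟨2,2,2⟩ k=>⟨2,2,1⟩
  e2=⟨0,0,1⟩ h=>⟨0,0,1⟩ k=>⟨2,2,2⟩
  ⟦path⟧₂ = ⟨1 2 2; 0 2 2; 2 1 2⟩
Equal? differ; not commutative

Answer: DOES NOT COMMUTE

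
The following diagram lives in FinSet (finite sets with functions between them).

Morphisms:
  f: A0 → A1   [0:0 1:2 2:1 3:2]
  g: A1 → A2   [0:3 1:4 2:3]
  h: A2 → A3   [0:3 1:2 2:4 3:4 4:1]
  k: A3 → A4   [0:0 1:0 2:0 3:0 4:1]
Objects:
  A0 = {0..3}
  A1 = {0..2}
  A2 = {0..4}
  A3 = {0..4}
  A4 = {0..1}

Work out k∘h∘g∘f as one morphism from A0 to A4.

  0 f→0 g→3 h→4 k→1
  1 f→2 g→3 h→4 k→1
  2 f→1 g→4 h→1 k→0
  3 f→2 g→3 h→4 k→1
⟦path⟧: [0:1 1:1 2:0 3:1]

Answer: [0:1 1:1 2:0 3:1]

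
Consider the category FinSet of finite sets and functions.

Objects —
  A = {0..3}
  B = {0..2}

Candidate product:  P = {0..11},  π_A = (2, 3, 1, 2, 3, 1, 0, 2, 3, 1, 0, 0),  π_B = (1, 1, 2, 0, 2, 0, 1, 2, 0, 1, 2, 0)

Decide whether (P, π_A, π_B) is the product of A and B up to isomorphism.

Answer: VALID PRODUCT

Work:
|A|·|B| = 4·3 = 12;  |P| = 12
Check the pairing map k ↦ (π_A(k), π_B(k)):
  0 -> (2,1)
  1 -> (3,1)
  2 -> (1,2)
  3 -> (2,0)
  4 -> (3,2)
  5 -> (1,0)
  6 -> (0,1)
  7 -> (2,2)
  8 -> (3,0)
  9 -> (1,1)
  10 -> (0,2)
  11 -> (0,0)
distinct pairs in image: 12 / 12 needed
  → bijection onto A×B; projections well-typed.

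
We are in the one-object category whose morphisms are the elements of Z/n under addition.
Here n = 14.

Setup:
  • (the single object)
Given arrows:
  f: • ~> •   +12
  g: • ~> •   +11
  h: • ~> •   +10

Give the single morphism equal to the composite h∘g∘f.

  0 +12≡12 +11≡9 +10≡5  (mod 14)
⟦path⟧: +5

Answer: +5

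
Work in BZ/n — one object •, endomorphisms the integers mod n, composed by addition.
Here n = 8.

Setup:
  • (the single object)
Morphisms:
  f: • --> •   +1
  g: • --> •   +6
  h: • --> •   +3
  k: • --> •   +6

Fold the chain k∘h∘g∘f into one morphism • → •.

Answer: +0

Trace:
  0 +1≡1 +6≡7 +3≡2 +6≡0  (mod 8)
⟦path⟧: +0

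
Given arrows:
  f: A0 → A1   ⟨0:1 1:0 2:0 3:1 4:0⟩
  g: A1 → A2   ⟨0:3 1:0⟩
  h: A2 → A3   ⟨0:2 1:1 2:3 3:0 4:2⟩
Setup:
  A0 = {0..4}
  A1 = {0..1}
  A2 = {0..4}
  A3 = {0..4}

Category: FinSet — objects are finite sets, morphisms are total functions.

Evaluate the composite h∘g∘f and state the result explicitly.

Answer: ⟨0:2 1:0 2:0 3:2 4:0⟩

Work:
  0 f→1 g→0 h→2
  1 f→0 g→3 h→0
  2 f→0 g→3 h→0
  3 f→1 g→0 h→2
  4 f→0 g→3 h→0
⟦path⟧: ⟨0:2 1:0 2:0 3:2 4:0⟩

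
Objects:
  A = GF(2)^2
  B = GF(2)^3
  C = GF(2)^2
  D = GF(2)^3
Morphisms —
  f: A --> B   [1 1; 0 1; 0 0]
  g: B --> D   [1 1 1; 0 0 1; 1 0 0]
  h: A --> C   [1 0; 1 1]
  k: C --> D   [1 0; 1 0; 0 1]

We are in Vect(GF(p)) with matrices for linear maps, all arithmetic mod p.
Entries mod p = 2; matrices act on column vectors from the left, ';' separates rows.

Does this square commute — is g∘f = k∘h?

Answer: DOES NOT COMMUTE

Trace:
Path 1 = f;g:
  e0=⟨1,0⟩ f-->⟨1,0,0⟩ g-->⟨1,0,1⟩
  e1=⟨0,1⟩ f-->⟨1,1,0⟩ g-->⟨0,0,1⟩
  result₁ = [1 0; 0 0; 1 1]
Path 2 = h;k:
  e0=⟨1,0⟩ h-->⟨1,1⟩ k-->⟨1,1,1⟩
  e1=⟨0,1⟩ h-->⟨0,1⟩ k-->⟨0,0,1⟩
  result₂ = [1 0; 1 0; 1 1]
Equal? distinct morphisms ✗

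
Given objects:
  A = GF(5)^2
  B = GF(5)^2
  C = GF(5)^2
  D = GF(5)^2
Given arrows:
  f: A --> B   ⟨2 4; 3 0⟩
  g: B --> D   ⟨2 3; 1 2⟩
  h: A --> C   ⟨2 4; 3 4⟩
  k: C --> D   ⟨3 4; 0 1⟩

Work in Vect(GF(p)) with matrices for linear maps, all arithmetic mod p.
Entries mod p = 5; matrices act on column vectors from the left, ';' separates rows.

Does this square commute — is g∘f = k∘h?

Answer: COMMUTES

Trace:
1) trace f;g:
  e0=[1,0] f-->[2,3] g-->[3,3]
  e1=[0,1] f-->[4,0] g-->[3,4]
  result₁ = ⟨3 3; 3 4⟩
2) trace h;k:
  e0=[1,0] h-->[2,3] k-->[3,3]
  e1=[0,1] h-->[4,4] k-->[3,4]
  result₂ = ⟨3 3; 3 4⟩
Equal? equal; square commutes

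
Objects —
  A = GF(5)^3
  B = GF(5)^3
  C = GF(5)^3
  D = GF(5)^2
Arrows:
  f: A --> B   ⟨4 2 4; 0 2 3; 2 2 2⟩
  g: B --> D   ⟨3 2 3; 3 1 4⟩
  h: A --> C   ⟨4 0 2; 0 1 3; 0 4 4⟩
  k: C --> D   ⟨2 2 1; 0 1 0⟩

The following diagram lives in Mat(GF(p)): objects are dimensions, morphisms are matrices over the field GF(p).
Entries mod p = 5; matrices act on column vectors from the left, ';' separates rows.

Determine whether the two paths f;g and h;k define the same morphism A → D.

Answer: COMMUTES

Trace:
Along f;g (path 1):
  e0=[1,0,0] f-->[4,0,2] g-->[3,0]
  e1=[0,1,0] f-->[2,2,2] g-->[1,1]
  e2=[0,0,1] f-->[4,3,2] g-->[4,3]
  ⟦path⟧₁ = ⟨3 1 4; 0 1 3⟩
Along h;k (path 2):
  e0=[1,0,0] h-->[4,0,0] k-->[3,0]
  e1=[0,1,0] h-->[0,1,4] k-->[1,1]
  e2=[0,0,1] h-->[2,3,4] k-->[4,3]
  ⟦path⟧₂ = ⟨3 1 4; 0 1 3⟩
Equal? same morphism ✓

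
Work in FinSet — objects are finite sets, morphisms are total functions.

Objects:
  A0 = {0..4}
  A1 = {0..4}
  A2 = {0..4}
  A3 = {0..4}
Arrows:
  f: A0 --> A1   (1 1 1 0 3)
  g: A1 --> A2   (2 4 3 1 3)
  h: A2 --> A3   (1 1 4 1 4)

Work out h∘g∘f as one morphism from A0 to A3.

  0 f-->1 g-->4 h-->4
  1 f-->1 g-->4 h-->4
  2 f-->1 g-->4 h-->4
  3 f-->0 g-->2 h-->4
  4 f-->3 g-->1 h-->1
⟦path⟧: (4 4 4 4 1)

Answer: (4 4 4 4 1)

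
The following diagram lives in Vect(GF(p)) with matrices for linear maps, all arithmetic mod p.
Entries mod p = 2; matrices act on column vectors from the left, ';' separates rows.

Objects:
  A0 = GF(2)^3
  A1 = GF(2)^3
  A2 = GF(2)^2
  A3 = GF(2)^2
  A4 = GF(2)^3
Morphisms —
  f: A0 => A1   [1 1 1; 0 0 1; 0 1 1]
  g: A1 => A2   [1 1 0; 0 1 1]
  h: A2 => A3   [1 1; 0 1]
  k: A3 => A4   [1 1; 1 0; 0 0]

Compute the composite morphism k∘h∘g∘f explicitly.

Answer: [1 1 0; 1 0 0; 0 0 0]

Trace:
  e0=(1,0,0) f=>(1,0,0) g=>(1,0) h=>(1,0) k=>(1,1,0)
  e1=(0,1,0) f=>(1,0,1) g=>(1,1) h=>(0,1) k=>(1,0,0)
  e2=(0,0,1) f=>(1,1,1) g=>(0,0) h=>(0,0) k=>(0,0,0)
composite: [1 1 0; 1 0 0; 0 0 0]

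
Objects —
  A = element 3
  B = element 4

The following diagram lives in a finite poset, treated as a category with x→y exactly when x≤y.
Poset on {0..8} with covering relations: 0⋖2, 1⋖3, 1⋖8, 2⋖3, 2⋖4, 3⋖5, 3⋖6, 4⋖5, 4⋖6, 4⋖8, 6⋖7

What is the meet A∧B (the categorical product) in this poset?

Lower bounds of A=3 and B=4: {0,2}
  0 ⊑ 2
  2 ⊑ 2
glb = 2

Answer: A∧B = 2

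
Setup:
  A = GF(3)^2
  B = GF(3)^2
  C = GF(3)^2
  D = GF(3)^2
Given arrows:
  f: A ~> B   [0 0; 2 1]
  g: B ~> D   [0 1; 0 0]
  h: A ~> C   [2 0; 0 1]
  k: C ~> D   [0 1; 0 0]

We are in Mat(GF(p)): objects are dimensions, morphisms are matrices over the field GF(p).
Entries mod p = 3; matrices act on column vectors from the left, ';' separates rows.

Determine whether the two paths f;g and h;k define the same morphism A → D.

Answer: DOES NOT COMMUTE

Trace:
Path 1 = f;g:
  e0=⟨1,0⟩ f~>⟨0,2⟩ g~>⟨2,0⟩
  e1=⟨0,1⟩ f~>⟨0,1⟩ g~>⟨1,0⟩
  composite₁ = [2 1; 0 0]
Path 2 = h;k:
  e0=⟨1,0⟩ h~>⟨2,0⟩ k~>⟨0,0⟩
  e1=⟨0,1⟩ h~>⟨0,1⟩ k~>⟨1,0⟩
  composite₂ = [0 1; 0 0]
Equal? NO — does not commute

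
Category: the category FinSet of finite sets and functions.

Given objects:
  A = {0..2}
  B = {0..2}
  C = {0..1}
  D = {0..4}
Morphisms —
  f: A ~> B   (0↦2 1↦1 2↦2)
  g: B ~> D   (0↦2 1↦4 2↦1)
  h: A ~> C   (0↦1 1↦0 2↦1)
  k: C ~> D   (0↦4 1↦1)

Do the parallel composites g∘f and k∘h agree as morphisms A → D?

Answer: COMMUTES

Work:
Path 1 = f;g:
  0 f~>2 g~>1
  1 f~>1 g~>4
  2 f~>2 g~>1
  ⟦path⟧₁ = (0↦1 1↦4 2↦1)
Path 2 = h;k:
  0 h~>1 k~>1
  1 h~>0 k~>4
  2 h~>1 k~>1
  ⟦path⟧₂ = (0↦1 1↦4 2↦1)
Equal? YES — commutes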